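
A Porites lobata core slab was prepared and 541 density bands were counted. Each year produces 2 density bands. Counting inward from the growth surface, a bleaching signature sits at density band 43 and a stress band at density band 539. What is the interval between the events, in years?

248 years

Separation: 539 − 43 = 496 density bands.
With 2 density bands per year, 496 / 2 = 248 years.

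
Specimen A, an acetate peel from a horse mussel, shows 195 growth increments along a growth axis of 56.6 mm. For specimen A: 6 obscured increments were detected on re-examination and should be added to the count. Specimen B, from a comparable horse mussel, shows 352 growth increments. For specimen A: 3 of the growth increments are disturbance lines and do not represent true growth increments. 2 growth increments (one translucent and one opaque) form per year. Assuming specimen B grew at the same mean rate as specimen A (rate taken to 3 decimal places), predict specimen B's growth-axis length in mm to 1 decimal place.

100.7 mm

Specimen A: true growth increment count = 195 − 3 + 6 = 198.
Specimen A: dividing by 2 growth increments per year: 198 / 2 = 99 years.
A: 56.6 mm over 99 years gives 56.6 / 99 ≈ 0.572 mm/yr.
Specimen B: 352 growth increments at 2 per year is 352 / 2 = 176 years. Length of B = 0.572 × 176 = 100.7 mm.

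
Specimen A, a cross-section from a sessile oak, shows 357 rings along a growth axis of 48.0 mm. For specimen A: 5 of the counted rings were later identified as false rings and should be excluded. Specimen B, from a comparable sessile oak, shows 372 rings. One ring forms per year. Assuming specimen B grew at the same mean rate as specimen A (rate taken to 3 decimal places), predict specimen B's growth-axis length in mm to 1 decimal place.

Specimen A: correcting the raw count gives 357 − 5 = 352 true rings.
A: 48.0 mm over 352 years gives 48.0 / 352 ≈ 0.136 mm per year.
For B, 0.136 mm/year × 372 years = 50.6 mm.

50.6 mm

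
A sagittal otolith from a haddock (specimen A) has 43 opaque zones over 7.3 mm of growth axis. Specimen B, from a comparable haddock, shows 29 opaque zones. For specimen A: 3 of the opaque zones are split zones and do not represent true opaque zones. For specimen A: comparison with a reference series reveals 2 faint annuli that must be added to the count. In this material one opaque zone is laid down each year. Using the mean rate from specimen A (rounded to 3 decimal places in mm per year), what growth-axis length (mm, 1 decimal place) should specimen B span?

Specimen A: after corrections the count is 43 − 3 + 2 = 42 opaque zones.
A: 7.3 mm over 42 years gives 7.3 / 42 ≈ 0.174 mm/year.
Length of B = 0.174 × 29 = 5.0 mm.

5.0 mm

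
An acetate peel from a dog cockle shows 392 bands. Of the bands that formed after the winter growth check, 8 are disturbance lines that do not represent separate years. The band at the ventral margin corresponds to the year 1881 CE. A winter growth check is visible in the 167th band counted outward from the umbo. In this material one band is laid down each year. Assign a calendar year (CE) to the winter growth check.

1664 CE

392 − 167 = 225 bands lie beyond the winter growth check toward the ventral margin.
Removing the 8 false bands leaves 225 − 8 = 217 true bands beyond the winter growth check.
1881 − 217 = 1664 CE.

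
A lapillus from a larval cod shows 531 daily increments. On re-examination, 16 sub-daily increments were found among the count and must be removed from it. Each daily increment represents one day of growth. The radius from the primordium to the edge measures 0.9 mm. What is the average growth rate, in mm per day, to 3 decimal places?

0.002 mm per day

After corrections the count is 531 − 16 = 515 daily increments.
Mean rate = 0.9 mm / 515 days ≈ 0.002 mm per day.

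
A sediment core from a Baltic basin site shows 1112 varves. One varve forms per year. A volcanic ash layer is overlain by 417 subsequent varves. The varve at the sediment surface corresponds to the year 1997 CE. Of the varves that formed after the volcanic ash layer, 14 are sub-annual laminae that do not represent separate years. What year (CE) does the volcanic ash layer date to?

417 varves post-date the volcanic ash layer.
417 − 14 false = 403 true varves after the volcanic ash layer.
1997 − 403 = 1594 CE.

1594 CE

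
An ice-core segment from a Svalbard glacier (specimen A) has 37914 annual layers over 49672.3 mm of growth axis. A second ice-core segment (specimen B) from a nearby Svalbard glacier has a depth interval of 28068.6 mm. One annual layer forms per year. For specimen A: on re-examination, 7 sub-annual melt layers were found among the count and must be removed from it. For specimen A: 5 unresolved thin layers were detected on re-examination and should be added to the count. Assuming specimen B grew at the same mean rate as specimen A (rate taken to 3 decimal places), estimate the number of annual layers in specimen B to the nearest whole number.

21426 annual layers

Specimen A: adjusted count: 37914 − 7 + 5 = 37912 annual layers.
A: 49672.3 mm over 37912 years gives 49672.3 / 37912 ≈ 1.310 mm per year.
Specimen B: 28068.6 mm / 1.310 mm per year = 21426.41 years ≈ 21426 annual layers.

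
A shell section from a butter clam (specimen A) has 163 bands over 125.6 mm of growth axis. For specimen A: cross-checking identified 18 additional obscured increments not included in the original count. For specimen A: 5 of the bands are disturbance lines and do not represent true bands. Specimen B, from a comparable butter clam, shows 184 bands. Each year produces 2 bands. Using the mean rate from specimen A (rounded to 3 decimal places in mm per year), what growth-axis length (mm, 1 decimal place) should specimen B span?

131.3 mm

Specimen A: correcting the raw count gives 163 − 5 + 18 = 176 true bands.
Specimen A: 176 bands at 2 per year is 176 / 2 = 88 years.
A: 125.6 mm over 88 years gives 125.6 / 88 ≈ 1.427 mm/year.
Specimen B: dividing by 2 bands per year: 184 / 2 = 92 years. B's length ≈ 1.427 × 92 = 131.3 mm.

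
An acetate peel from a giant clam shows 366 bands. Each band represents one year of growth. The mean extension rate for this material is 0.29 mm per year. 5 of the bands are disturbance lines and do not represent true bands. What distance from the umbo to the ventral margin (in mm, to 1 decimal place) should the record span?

After corrections the count is 366 − 5 = 361 bands.
Predicted length = 0.29 mm/year × 361 years = 104.7 mm.

104.7 mm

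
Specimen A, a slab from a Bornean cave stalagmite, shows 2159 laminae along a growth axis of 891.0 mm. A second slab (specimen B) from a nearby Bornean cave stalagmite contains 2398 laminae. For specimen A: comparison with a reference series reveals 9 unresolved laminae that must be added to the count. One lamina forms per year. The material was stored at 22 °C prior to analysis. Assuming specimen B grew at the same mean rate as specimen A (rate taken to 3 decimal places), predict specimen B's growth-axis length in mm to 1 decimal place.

Specimen A: after corrections the count is 2159 + 9 = 2168 laminae.
A: 891.0 mm over 2168 years gives 891.0 / 2168 ≈ 0.411 mm per year.
Length of B = 0.411 × 2398 = 985.6 mm.

985.6 mm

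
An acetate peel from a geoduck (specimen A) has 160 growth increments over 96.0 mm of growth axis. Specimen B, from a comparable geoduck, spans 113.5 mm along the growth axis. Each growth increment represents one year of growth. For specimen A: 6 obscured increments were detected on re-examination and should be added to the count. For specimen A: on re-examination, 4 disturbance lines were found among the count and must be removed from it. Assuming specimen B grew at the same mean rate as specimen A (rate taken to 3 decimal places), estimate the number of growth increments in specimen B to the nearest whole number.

Specimen A: adjusted count: 160 − 4 + 6 = 162 growth increments.
A: Extension rate ≈ 96.0 / 162 = 0.593 mm per year.
B spans 113.5 / 0.593 = 191.40 years ≈ 191 growth increments.

191 growth increments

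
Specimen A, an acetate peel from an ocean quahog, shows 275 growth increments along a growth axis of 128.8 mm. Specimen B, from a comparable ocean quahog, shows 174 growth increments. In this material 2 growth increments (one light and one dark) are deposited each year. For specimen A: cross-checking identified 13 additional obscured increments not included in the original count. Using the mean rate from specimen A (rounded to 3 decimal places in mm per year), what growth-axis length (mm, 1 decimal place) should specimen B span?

77.8 mm

Specimen A: after corrections the count is 275 + 13 = 288 growth increments.
Specimen A: dividing by 2 growth increments per year: 288 / 2 = 144 years.
A: Extension rate ≈ 128.8 / 144 = 0.894 mm/year.
Specimen B: dividing by 2 growth increments per year: 174 / 2 = 87 years. Length of B = 0.894 × 87 = 77.8 mm.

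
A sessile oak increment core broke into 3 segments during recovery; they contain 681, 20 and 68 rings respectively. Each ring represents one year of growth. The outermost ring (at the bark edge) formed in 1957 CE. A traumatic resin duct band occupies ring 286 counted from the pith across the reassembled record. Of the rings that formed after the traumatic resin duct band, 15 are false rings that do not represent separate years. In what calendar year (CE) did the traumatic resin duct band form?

Total rings = 681 + 20 + 68 = 769.
769 − 286 = 483 rings lie beyond the traumatic resin duct band toward the bark edge.
Excluding 15 false rings: 483 − 15 = 468.
Counting back 468 years from 1957 CE places the traumatic resin duct band in 1957 − 468 = 1489 CE.

1489 CE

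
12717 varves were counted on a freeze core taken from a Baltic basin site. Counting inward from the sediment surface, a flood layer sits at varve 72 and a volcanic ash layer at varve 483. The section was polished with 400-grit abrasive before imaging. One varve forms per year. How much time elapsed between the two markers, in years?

411 yr

Separation: 483 − 72 = 411 varves.
At one varve per year, 411 years elapsed between them.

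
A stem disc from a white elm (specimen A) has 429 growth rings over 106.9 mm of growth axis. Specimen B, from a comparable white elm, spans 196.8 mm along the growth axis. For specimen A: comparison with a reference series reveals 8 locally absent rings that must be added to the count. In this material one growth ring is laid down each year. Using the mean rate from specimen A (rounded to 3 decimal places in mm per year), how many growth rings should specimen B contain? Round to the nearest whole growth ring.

Specimen A: true growth ring count = 429 + 8 = 437.
A: Extension rate ≈ 106.9 / 437 = 0.245 mm/year.
B spans 196.8 / 0.245 = 803.27 years ≈ 803 growth rings.

803 growth rings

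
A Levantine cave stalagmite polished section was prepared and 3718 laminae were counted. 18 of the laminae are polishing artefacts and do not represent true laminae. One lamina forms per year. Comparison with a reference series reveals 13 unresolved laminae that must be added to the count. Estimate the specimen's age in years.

3713 yr

Correcting the raw count gives 3718 − 18 + 13 = 3713 true laminae.
At one lamina per year, that is 3713 years.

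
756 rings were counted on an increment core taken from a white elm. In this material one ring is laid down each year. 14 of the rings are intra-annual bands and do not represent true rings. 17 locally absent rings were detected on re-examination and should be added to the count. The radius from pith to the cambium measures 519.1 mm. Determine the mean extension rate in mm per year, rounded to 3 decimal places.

0.684 mm per year

Adjusted count: 756 − 14 + 17 = 759 rings.
Extension rate ≈ 519.1 / 759 = 0.684 mm per year.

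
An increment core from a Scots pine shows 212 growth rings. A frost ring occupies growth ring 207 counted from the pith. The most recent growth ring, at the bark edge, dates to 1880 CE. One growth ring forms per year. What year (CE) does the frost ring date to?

1875 CE

Between growth ring 207 and the bark edge there are 212 − 207 = 5 growth rings.
1880 − 5 = 1875 CE.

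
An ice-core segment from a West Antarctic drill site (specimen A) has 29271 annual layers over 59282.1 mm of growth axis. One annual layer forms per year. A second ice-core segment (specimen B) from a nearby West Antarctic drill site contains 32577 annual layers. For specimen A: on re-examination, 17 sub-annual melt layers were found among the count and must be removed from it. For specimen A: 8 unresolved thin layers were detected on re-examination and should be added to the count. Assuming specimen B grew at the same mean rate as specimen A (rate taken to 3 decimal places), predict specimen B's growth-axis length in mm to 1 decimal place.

Specimen A: adjusted count: 29271 − 17 + 8 = 29262 annual layers.
A: Mean rate = 59282.1 mm / 29262 years ≈ 2.026 mm/year.
B's length ≈ 2.026 × 32577 = 66001.0 mm.

66001.0 mm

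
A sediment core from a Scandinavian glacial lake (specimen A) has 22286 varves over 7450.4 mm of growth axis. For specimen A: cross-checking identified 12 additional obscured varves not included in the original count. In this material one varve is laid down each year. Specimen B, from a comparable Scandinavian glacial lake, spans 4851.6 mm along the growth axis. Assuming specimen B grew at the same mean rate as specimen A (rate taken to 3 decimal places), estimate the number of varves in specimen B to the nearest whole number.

Specimen A: true varve count = 22286 + 12 = 22298.
A: Extension rate ≈ 7450.4 / 22298 = 0.334 mm/yr.
B spans 4851.6 / 0.334 = 14525.75 years ≈ 14526 varves.

14526 varves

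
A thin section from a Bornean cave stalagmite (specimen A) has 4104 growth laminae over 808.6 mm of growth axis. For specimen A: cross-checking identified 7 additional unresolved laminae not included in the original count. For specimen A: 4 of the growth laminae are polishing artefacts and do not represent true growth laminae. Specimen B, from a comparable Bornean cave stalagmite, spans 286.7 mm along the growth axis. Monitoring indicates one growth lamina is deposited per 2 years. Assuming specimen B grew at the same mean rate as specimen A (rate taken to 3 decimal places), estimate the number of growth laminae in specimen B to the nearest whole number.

Specimen A: after corrections the count is 4104 − 4 + 7 = 4107 growth laminae.
Specimen A: 4107 growth laminae at 2 years each span 4107 × 2 = 8214 years.
A: Extension rate ≈ 808.6 / 8214 = 0.098 mm/yr.
B spans 286.7 / 0.098 = 2925.51 years; at 2 years per growth lamina that is 2925.51 / 2 ≈ 1463 growth laminae.

1463 growth laminae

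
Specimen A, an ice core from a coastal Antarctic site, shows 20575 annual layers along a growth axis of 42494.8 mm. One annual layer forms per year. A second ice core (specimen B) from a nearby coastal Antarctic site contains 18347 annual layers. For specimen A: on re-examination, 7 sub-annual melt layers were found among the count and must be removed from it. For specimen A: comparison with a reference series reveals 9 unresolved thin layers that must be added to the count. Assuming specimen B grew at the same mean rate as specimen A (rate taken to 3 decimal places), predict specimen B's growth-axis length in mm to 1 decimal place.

Specimen A: adjusted count: 20575 − 7 + 9 = 20577 annual layers.
A: Mean rate = 42494.8 mm / 20577 years ≈ 2.065 mm/yr.
B's length ≈ 2.065 × 18347 = 37886.6 mm.

37886.6 mm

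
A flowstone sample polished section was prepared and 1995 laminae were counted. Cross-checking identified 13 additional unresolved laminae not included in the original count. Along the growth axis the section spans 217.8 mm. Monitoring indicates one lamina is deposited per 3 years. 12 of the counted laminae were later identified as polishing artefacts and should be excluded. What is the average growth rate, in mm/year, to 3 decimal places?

0.036 mm/year

Adjusted count: 1995 − 12 + 13 = 1996 laminae.
Multiplying by 3 years per lamina: 1996 × 3 = 5988 years.
Extension rate ≈ 217.8 / 5988 = 0.036 mm/year.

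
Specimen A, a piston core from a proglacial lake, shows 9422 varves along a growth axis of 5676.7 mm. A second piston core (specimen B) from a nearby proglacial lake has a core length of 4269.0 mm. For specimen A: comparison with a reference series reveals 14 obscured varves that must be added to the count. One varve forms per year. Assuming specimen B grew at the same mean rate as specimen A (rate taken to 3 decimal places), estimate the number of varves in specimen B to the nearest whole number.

Specimen A: true varve count = 9422 + 14 = 9436.
A: Mean rate = 5676.7 mm / 9436 years ≈ 0.602 mm per year.
Specimen B: 4269.0 mm / 0.602 mm per year = 7091.36 years ≈ 7091 varves.

7091 varves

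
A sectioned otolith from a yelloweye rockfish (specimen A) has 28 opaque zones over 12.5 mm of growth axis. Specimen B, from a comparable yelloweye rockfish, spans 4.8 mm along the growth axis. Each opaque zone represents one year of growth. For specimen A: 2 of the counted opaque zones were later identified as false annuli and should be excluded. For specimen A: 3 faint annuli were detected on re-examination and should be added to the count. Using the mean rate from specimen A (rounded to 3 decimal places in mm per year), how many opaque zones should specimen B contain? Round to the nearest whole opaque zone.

Specimen A: true opaque zone count = 28 − 2 + 3 = 29.
A: 12.5 mm over 29 years gives 12.5 / 29 ≈ 0.431 mm/year.
For B, 4.8 / 0.431 = 11.14 years ≈ 11 opaque zones.

11 opaque zones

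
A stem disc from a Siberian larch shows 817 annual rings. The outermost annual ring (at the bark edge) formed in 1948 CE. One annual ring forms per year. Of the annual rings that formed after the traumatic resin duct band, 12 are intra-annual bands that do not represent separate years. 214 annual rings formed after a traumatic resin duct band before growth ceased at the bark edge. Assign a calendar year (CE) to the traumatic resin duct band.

1746 CE

214 annual rings post-date the traumatic resin duct band.
Removing the 12 false annual rings leaves 214 − 12 = 202 true annual rings beyond the traumatic resin duct band.
The annual ring at the bark edge is 1948 CE, so the traumatic resin duct band dates to 1948 − 202 = 1746 CE.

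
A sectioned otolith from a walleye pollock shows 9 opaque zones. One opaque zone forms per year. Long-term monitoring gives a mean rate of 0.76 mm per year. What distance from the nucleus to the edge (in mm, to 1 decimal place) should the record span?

6.8 mm

The record spans 9 years at 0.76 mm per year.
Predicted length = 0.76 mm/year × 9 years = 6.8 mm.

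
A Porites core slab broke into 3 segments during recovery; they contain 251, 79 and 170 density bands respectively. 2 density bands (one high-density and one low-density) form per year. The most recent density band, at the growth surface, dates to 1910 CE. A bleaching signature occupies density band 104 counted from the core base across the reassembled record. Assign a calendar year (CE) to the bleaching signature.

1712 CE

Total density bands = 251 + 79 + 170 = 500.
Between density band 104 and the growth surface there are 500 − 104 = 396 density bands.
Dividing by 2 density bands per year: 396 / 2 = 198 years.
1910 − 198 = 1712 CE.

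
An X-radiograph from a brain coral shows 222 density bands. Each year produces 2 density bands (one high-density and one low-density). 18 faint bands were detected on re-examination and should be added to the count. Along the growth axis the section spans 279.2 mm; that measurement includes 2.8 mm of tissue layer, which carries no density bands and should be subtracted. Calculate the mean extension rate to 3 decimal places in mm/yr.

2.303 mm/yr

Correcting the raw count gives 222 + 18 = 240 true density bands.
240 density bands at 2 per year is 240 / 2 = 120 years.
Net length = 279.2 − 2.8 = 276.4 mm.
276.4 mm over 120 years gives 276.4 / 120 ≈ 2.303 mm/yr.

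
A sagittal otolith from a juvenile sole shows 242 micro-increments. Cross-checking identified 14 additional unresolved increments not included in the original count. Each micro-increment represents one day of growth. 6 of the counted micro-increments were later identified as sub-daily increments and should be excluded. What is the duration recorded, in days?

250 d

After corrections the count is 242 − 6 + 14 = 250 micro-increments.
With a one-to-one micro-increment periodicity this is 250 days.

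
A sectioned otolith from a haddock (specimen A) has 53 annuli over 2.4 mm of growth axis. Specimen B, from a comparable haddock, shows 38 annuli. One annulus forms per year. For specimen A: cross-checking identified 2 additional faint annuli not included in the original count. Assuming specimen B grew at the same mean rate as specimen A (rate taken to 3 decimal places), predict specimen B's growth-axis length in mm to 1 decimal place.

1.7 mm

Specimen A: true annulus count = 53 + 2 = 55.
A: Extension rate ≈ 2.4 / 55 = 0.044 mm/year.
Length of B = 0.044 × 38 = 1.7 mm.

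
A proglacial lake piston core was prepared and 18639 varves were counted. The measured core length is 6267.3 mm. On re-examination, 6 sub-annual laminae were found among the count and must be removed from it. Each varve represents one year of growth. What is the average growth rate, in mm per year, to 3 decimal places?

After corrections the count is 18639 − 6 = 18633 varves.
6267.3 mm over 18633 years gives 6267.3 / 18633 ≈ 0.336 mm per year.

0.336 mm per year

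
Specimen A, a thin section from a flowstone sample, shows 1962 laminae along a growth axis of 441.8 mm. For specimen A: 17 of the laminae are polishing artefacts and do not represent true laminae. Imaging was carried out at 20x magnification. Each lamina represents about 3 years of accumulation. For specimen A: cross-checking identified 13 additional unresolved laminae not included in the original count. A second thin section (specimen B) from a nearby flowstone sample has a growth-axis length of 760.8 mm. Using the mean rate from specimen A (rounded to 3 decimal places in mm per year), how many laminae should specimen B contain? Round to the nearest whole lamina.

Specimen A: adjusted count: 1962 − 17 + 13 = 1958 laminae.
Specimen A: at 3 years per lamina, 1958 × 3 = 5874 years.
A: 441.8 mm over 5874 years gives 441.8 / 5874 ≈ 0.075 mm per year.
B spans 760.8 / 0.075 = 10144.00 years; at 3 years per lamina that is 10144.00 / 3 ≈ 3381 laminae.

3381 laminae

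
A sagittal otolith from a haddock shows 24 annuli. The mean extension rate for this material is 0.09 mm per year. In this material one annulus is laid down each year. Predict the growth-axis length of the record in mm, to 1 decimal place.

The record spans 24 years at 0.09 mm per year.
Predicted length = 0.09 mm/year × 24 years = 2.2 mm.

2.2 mm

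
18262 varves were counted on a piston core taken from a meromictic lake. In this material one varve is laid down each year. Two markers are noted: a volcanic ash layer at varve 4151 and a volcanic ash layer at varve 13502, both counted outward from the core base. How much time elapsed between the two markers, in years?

The two markers are separated by 13502 − 4151 = 9351 varves.
That is 9351 years at one varve per year.

9351 years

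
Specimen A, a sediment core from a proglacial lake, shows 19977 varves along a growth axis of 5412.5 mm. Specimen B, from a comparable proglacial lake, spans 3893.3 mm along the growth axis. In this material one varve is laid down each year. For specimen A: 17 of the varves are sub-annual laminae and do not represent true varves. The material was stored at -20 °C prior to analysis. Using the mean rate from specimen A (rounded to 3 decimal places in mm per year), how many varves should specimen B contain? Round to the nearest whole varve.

14366 varves

Specimen A: after corrections the count is 19977 − 17 = 19960 varves.
A: 5412.5 mm over 19960 years gives 5412.5 / 19960 ≈ 0.271 mm/year.
For B, 3893.3 / 0.271 = 14366.42 years ≈ 14366 varves.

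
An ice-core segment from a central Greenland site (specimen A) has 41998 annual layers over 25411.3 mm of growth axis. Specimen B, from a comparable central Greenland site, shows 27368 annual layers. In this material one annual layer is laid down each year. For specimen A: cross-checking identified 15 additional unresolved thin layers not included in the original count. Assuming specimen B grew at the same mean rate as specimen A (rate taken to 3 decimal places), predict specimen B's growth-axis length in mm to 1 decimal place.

Specimen A: adjusted count: 41998 + 15 = 42013 annual layers.
A: Extension rate ≈ 25411.3 / 42013 = 0.605 mm per year.
For B, 0.605 mm/year × 27368 years = 16557.6 mm.

16557.6 mm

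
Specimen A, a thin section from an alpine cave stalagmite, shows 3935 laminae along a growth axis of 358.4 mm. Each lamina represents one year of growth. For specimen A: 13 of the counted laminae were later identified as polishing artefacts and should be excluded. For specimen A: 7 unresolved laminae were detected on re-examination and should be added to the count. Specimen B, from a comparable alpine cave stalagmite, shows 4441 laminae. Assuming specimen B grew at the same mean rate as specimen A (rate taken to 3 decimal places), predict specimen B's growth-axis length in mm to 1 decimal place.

Specimen A: adjusted count: 3935 − 13 + 7 = 3929 laminae.
A: Extension rate ≈ 358.4 / 3929 = 0.091 mm/year.
B's length ≈ 0.091 × 4441 = 404.1 mm.

404.1 mm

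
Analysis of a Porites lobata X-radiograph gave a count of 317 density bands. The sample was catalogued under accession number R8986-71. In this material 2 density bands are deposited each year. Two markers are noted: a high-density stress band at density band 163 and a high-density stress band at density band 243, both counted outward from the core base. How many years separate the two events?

Separation: 243 − 163 = 80 density bands.
80 density bands at 2 per year is 80 / 2 = 40 years.

40 yr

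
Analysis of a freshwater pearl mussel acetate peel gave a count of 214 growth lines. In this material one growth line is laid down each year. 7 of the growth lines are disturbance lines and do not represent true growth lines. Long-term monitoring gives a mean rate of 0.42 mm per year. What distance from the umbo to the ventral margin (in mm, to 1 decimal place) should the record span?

86.9 mm

After corrections the count is 214 − 7 = 207 growth lines.
Predicted length = 0.42 mm/year × 207 years = 86.9 mm.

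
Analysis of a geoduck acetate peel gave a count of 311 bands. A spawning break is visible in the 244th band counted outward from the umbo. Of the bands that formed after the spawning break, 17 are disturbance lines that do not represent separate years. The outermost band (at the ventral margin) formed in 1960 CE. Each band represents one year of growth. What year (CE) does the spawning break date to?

311 − 244 = 67 bands lie beyond the spawning break toward the ventral margin.
67 − 17 false = 50 true bands after the spawning break.
Counting back 50 years from 1960 CE places the spawning break in 1960 − 50 = 1910 CE.

1910 CE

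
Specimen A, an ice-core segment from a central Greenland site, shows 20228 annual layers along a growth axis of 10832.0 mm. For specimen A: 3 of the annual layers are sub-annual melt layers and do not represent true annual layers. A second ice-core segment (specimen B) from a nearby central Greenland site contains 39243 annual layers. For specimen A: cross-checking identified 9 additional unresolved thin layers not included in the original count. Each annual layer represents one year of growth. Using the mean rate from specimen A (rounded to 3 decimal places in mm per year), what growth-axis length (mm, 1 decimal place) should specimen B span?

20995.0 mm

Specimen A: correcting the raw count gives 20228 − 3 + 9 = 20234 true annual layers.
A: Extension rate ≈ 10832.0 / 20234 = 0.535 mm/year.
Length of B = 0.535 × 39243 = 20995.0 mm.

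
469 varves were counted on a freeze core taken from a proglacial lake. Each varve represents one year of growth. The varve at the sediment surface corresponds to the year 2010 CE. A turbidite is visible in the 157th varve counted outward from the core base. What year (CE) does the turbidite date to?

1698 CE

469 − 157 = 312 varves lie beyond the turbidite toward the sediment surface.
The varve at the sediment surface is 2010 CE, so the turbidite dates to 2010 − 312 = 1698 CE.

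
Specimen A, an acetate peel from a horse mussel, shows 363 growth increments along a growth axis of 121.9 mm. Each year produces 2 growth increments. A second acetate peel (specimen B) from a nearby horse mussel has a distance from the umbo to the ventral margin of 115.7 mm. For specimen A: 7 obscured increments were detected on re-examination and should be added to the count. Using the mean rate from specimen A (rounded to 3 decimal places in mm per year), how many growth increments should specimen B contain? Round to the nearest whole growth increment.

Specimen A: true growth increment count = 363 + 7 = 370.
Specimen A: with 2 growth increments per year, 370 / 2 = 185 years.
A: Mean rate = 121.9 mm / 185 years ≈ 0.659 mm per year.
Specimen B: 115.7 mm / 0.659 mm per year = 175.57 years; at 2 growth increments per year that is 175.57 × 2 ≈ 351 growth increments.

351 growth increments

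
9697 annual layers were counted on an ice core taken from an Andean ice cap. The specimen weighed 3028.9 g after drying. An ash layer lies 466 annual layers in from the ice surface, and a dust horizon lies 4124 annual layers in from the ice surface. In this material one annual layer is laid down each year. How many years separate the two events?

Separation: 4124 − 466 = 3658 annual layers.
At one annual layer per year, 3658 years elapsed between them.

3658 years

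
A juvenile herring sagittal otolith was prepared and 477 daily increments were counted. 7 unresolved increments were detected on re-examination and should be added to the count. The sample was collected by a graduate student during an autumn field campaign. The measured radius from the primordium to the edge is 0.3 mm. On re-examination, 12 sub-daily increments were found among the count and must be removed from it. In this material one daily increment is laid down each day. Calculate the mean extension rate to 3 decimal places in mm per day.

0.001 mm per day

Adjusted count: 477 − 12 + 7 = 472 daily increments.
Extension rate ≈ 0.3 / 472 = 0.001 mm per day.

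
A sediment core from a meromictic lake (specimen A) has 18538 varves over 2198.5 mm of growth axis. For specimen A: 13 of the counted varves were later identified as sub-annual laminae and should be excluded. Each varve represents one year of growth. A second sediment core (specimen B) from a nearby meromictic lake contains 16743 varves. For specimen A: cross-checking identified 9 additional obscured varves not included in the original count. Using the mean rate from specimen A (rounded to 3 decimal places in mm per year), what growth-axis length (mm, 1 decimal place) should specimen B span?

1992.4 mm

Specimen A: correcting the raw count gives 18538 − 13 + 9 = 18534 true varves.
A: Mean rate = 2198.5 mm / 18534 years ≈ 0.119 mm per year.
For B, 0.119 mm/year × 16743 years = 1992.4 mm.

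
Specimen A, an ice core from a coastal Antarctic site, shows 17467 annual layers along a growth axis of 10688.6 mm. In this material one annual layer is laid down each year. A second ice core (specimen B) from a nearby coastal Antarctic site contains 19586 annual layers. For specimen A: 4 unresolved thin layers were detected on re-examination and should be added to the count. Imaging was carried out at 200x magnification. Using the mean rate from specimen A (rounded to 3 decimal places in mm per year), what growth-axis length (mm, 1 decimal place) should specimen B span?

11986.6 mm

Specimen A: after corrections the count is 17467 + 4 = 17471 annual layers.
A: 10688.6 mm over 17471 years gives 10688.6 / 17471 ≈ 0.612 mm/yr.
B's length ≈ 0.612 × 19586 = 11986.6 mm.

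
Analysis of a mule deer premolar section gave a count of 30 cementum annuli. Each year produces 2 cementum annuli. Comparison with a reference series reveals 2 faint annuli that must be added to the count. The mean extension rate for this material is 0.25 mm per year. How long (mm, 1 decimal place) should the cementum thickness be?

4.0 mm

Adjusted count: 30 + 2 = 32 cementum annuli.
With 2 cementum annuli per year, 32 / 2 = 16 years.
Length ≈ 0.25 × 16 = 4.0 mm.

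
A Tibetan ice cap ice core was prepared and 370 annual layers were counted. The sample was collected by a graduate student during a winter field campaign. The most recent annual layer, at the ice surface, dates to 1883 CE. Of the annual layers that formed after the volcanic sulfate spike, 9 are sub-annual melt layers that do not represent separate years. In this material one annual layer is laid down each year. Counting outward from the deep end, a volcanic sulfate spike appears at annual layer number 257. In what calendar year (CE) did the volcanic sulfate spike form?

1779 CE

The volcanic sulfate spike sits at annual layer 257 from the deep end, so 370 − 257 = 113 annual layers formed after it.
Removing the 9 false annual layers leaves 113 − 9 = 104 true annual layers beyond the volcanic sulfate spike.
Counting back 104 years from 1883 CE places the volcanic sulfate spike in 1883 − 104 = 1779 CE.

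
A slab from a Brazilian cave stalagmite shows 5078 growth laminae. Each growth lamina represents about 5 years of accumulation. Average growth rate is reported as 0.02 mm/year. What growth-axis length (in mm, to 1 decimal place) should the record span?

Multiplying by 5 years per growth lamina: 5078 × 5 = 25390 years.
Length ≈ 0.02 × 25390 = 507.8 mm.

507.8 mm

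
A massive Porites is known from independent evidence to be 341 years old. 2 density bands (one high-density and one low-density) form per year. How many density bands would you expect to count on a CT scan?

341 years at 2 density bands per year gives 341 × 2 = 682 density bands.
So 682 density bands should be present.

682 density bands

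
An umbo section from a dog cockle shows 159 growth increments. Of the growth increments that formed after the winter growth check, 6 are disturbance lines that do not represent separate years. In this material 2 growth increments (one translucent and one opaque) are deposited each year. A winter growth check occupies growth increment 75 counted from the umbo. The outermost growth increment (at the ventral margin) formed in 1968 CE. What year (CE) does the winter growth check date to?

159 − 75 = 84 growth increments lie beyond the winter growth check toward the ventral margin.
Excluding 6 false growth increments: 84 − 6 = 78.
With 2 growth increments per year, 78 / 2 = 39 years.
Counting back 39 years from 1968 CE places the winter growth check in 1968 − 39 = 1929 CE.

1929 CE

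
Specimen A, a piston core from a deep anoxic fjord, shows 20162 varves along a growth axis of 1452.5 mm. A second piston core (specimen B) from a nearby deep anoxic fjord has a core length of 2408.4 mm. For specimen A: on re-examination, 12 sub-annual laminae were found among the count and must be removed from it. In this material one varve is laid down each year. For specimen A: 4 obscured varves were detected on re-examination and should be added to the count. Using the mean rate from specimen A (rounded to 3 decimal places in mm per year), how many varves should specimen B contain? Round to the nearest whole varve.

33450 varves

Specimen A: correcting the raw count gives 20162 − 12 + 4 = 20154 true varves.
A: Extension rate ≈ 1452.5 / 20154 = 0.072 mm per year.
For B, 2408.4 / 0.072 = 33450.00 years ≈ 33450 varves.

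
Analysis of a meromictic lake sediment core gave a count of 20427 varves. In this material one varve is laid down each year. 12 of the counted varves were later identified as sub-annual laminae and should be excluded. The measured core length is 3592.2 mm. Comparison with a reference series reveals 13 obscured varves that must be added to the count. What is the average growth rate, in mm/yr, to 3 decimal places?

Adjusted count: 20427 − 12 + 13 = 20428 varves.
Extension rate ≈ 3592.2 / 20428 = 0.176 mm/yr.

0.176 mm/yr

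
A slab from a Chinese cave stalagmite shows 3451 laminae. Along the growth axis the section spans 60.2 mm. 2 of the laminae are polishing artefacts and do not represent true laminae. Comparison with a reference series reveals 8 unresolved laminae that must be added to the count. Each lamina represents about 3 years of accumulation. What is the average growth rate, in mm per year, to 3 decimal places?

0.006 mm per year

Adjusted count: 3451 − 2 + 8 = 3457 laminae.
3457 laminae at 3 years each span 3457 × 3 = 10371 years.
Mean rate = 60.2 mm / 10371 years ≈ 0.006 mm per year.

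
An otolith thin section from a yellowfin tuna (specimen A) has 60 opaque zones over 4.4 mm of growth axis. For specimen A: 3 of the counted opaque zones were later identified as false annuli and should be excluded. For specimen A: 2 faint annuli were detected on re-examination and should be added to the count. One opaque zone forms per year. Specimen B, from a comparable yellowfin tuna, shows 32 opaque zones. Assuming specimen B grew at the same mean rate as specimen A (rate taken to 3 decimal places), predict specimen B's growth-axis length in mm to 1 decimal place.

Specimen A: after corrections the count is 60 − 3 + 2 = 59 opaque zones.
A: Mean rate = 4.4 mm / 59 years ≈ 0.075 mm per year.
Length of B = 0.075 × 32 = 2.4 mm.

2.4 mm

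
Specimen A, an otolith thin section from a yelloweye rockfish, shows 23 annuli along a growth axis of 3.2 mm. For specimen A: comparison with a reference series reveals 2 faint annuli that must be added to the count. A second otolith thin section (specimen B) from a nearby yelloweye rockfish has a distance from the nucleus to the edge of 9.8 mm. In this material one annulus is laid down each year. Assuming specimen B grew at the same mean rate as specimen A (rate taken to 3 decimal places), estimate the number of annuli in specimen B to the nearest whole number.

Specimen A: correcting the raw count gives 23 + 2 = 25 true annuli.
A: Mean rate = 3.2 mm / 25 years ≈ 0.128 mm/year.
Specimen B: 9.8 mm / 0.128 mm per year = 76.56 years ≈ 77 annuli.

77 annuli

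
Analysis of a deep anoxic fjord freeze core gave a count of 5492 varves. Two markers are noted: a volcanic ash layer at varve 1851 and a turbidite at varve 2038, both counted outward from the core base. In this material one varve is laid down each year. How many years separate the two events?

187 years

2038 − 1851 = 187 varves lie between the two events.
At one varve per year, 187 years elapsed between them.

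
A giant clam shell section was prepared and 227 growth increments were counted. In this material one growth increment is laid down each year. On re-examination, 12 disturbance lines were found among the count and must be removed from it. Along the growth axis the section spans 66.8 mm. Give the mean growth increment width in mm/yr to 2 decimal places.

0.31 mm/yr

Adjusted count: 227 − 12 = 215 growth increments.
Mean rate = 66.8 mm / 215 years ≈ 0.31 mm/yr.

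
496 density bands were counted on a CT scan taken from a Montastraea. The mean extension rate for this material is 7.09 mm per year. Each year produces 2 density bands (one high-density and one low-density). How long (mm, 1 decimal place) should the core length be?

1758.3 mm

496 density bands at 2 per year is 496 / 2 = 248 years.
248 years at 7.09 mm/year gives 7.09 × 248 = 1758.3 mm.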